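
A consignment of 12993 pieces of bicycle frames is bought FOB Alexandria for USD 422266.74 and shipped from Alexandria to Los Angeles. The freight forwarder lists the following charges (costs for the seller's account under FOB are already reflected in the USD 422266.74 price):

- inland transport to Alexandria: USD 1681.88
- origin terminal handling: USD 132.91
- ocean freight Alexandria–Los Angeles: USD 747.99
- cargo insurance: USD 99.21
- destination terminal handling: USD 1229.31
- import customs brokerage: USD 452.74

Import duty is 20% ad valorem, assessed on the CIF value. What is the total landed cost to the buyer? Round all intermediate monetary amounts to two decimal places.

FOB: the seller bears costs until goods are on board at the origin port; the buyer bears freight, insurance and all costs thereafter.
Already in the invoice (seller's account under FOB): inland to port, origin terminal — exclude.
CIF value = FOB price + freight + insurance = 422266.74 + 747.99 + 99.21 = 423113.94
Import duty = 423113.94 × 20% = 84622.79
Buyer bears: freight 747.99 + insurance 99.21 + destination terminal 1229.31 + brokerage 452.74 + duty 84622.79 = 87152.04
Landed cost = invoice 422266.74 + 87152.04 = 509418.78

Total landed cost: USD 509418.78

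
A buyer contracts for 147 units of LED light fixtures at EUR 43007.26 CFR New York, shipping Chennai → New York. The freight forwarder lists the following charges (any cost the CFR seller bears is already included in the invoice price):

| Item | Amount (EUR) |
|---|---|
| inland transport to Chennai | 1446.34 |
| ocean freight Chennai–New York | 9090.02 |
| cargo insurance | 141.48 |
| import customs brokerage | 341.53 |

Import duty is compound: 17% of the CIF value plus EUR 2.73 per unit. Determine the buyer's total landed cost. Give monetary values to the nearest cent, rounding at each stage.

CFR: the seller pays costs through ocean freight to the destination port, but not insurance.
Already in the invoice (seller's account under CFR): inland to port, freight — exclude.
CIF value = CFR price + insurance = 43007.26 + 141.48 = 43148.74
Ad valorem component: 43148.74 × 17% = 7335.29
Specific component: 147 × 2.73 = 401.31
Import duty = 7335.29 + 401.31 = 7736.60
Buyer bears: insurance 141.48 + brokerage 341.53 + duty 7736.60 = 8219.61
Landed cost = invoice 43007.26 + 8219.61 = 51226.87

Total landed cost: EUR 51226.87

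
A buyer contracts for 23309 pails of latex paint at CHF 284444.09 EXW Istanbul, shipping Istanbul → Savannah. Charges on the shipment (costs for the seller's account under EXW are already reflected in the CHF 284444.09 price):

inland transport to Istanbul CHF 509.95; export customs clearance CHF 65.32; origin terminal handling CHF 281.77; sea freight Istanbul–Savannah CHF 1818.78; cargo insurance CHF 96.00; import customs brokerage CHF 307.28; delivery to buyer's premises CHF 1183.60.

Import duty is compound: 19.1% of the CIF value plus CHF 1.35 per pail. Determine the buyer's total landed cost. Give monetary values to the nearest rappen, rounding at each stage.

Total landed cost: CHF 375032.18

EXW: the seller makes goods available at their premises; the buyer bears all onward costs.
CIF value = EXW price + inland to port + export clearance + origin terminal + freight + insurance = 284444.09 + 509.95 + 65.32 + 281.77 + 1818.78 + 96.00 = 287215.91
Ad valorem component: 287215.91 × 19.1% = 54858.24
Specific component: 23309 × 1.35 = 31467.15
Import duty = 54858.24 + 31467.15 = 86325.39
Buyer bears: inland to port 509.95 + export clearance 65.32 + origin terminal 281.77 + freight 1818.78 + insurance 96.00 + brokerage 307.28 + delivery 1183.60 + duty 86325.39 = 90588.09
Landed cost = invoice 284444.09 + 90588.09 = 375032.18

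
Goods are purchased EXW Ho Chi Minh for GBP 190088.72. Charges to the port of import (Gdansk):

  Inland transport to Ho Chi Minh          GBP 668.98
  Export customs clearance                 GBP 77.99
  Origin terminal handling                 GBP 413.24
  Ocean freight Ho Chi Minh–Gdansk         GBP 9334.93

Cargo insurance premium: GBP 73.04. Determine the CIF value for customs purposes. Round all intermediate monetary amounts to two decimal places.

CIF value: GBP 200656.90

CIF = EXW price + pre-shipment costs + freight + insurance
CIF = 190088.72 + 668.98 + 77.99 + 413.24 + 9334.93 + 73.04 = 200656.90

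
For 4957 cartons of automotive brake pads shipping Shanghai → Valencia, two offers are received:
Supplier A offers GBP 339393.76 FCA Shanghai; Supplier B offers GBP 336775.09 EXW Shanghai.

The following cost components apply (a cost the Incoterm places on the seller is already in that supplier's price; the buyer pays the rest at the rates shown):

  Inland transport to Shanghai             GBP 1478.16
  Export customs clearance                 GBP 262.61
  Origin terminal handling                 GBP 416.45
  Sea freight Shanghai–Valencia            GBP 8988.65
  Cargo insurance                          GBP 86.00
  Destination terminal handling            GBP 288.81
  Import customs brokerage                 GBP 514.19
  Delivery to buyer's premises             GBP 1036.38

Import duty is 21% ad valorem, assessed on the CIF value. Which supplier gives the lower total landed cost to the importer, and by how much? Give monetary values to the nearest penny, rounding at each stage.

Supplier A (FCA):
CIF value = FCA price + origin terminal + freight + insurance = 339393.76 + 416.45 + 8988.65 + 86.00 = 348884.86
Import duty = 348884.86 × 21% = 73265.82
Buyer bears (A): 416.45 + 8988.65 + 86.00 + 288.81 + 514.19 + 1036.38 = 11330.48
Landed cost (A) = invoice 339393.76 + 11330.48 + duty 73265.82 = 423990.06
Supplier B (EXW):
CIF value = EXW price + inland to port + export clearance + origin terminal + freight + insurance = 336775.09 + 1478.16 + 262.61 + 416.45 + 8988.65 + 86.00 = 348006.96
Import duty = 348006.96 × 21% = 73081.46
Buyer bears (B): 1478.16 + 262.61 + 416.45 + 8988.65 + 86.00 + 288.81 + 514.19 + 1036.38 = 13071.25
Landed cost (B) = invoice 336775.09 + 13071.25 + duty 73081.46 = 422927.80
Difference = |423990.06 − 422927.80| = 1062.26

Supplier B is cheaper by GBP 1062.26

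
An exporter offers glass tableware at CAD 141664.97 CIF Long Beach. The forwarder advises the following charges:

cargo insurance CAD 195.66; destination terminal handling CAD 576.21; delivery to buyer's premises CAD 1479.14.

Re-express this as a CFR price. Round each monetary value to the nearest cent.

Not relevant to the conversion: delivery, destination terminal — on the buyer under both terms; not part of either seller's price.
From CIF to CFR, the seller no longer bears: insurance.
CFR price = 141664.97 − 195.66 = 141469.31

CFR price: CAD 141469.31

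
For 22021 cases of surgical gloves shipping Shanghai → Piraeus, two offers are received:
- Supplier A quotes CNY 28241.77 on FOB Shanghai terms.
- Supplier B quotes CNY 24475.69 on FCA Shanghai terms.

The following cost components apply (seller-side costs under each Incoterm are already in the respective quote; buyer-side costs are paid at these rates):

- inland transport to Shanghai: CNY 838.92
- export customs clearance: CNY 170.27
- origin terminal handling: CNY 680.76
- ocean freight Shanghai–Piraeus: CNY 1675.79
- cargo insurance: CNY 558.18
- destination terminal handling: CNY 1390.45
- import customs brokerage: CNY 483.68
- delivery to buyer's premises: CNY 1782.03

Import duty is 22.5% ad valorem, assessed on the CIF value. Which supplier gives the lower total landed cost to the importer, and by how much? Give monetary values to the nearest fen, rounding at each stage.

Supplier A (FOB):
CIF value = FOB price + freight + insurance = 28241.77 + 1675.79 + 558.18 = 30475.74
Import duty = 30475.74 × 22.5% = 6857.04
Buyer bears (A): 1675.79 + 558.18 + 1390.45 + 483.68 + 1782.03 = 5890.13
Landed cost (A) = invoice 28241.77 + 5890.13 + duty 6857.04 = 40988.94
Supplier B (FCA):
CIF value = FCA price + origin terminal + freight + insurance = 24475.69 + 680.76 + 1675.79 + 558.18 = 27390.42
Import duty = 27390.42 × 22.5% = 6162.84
Buyer bears (B): 680.76 + 1675.79 + 558.18 + 1390.45 + 483.68 + 1782.03 = 6570.89
Landed cost (B) = invoice 24475.69 + 6570.89 + duty 6162.84 = 37209.42
Difference = |40988.94 − 37209.42| = 3779.52

Supplier B is cheaper by CNY 3779.52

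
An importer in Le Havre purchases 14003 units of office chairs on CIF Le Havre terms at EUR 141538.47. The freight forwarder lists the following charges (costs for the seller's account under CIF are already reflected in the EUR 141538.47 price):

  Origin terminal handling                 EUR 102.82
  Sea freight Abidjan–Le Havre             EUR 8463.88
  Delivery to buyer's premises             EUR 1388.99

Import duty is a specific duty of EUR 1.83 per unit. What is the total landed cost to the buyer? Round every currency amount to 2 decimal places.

CIF: the seller pays costs through ocean freight and marine insurance to the destination port.
Already in the invoice (seller's account under CIF): origin terminal, freight — exclude.
The CIF price already equals the CIF value: 141538.47
Import duty = 14003 × 1.83 = 25625.49
Buyer bears: delivery 1388.99 + duty 25625.49 = 27014.48
Landed cost = invoice 141538.47 + 27014.48 = 168552.95

Total landed cost: EUR 168552.95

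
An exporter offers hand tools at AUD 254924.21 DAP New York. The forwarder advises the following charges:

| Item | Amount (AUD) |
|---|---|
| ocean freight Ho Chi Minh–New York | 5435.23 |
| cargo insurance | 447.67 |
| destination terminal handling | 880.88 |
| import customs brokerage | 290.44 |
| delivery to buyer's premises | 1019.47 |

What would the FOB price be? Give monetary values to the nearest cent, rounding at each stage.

Not relevant to the conversion: brokerage — on the buyer under both terms; not part of either seller's price.
From DAP to FOB, the seller no longer bears: freight, insurance, destination terminal, delivery.
FOB price = 254924.21 − 5435.23 − 447.67 − 880.88 − 1019.47 = 247140.96

FOB price: AUD 247140.96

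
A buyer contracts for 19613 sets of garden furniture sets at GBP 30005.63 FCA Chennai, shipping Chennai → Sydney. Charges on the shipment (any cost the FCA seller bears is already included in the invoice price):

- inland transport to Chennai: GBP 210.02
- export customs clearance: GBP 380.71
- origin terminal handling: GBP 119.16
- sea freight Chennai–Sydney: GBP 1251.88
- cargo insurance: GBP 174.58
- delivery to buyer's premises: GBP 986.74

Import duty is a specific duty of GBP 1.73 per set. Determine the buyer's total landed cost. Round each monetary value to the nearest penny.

Total landed cost: GBP 66468.48

FCA: the seller delivers export-cleared goods to the carrier; the buyer bears costs from that point.
Already in the invoice (seller's account under FCA): inland to port, export clearance — exclude.
CIF value = FCA price + origin terminal + freight + insurance = 30005.63 + 119.16 + 1251.88 + 174.58 = 31551.25
Import duty = 19613 × 1.73 = 33930.49
Buyer bears: origin terminal 119.16 + freight 1251.88 + insurance 174.58 + delivery 986.74 + duty 33930.49 = 36462.85
Landed cost = invoice 30005.63 + 36462.85 = 66468.48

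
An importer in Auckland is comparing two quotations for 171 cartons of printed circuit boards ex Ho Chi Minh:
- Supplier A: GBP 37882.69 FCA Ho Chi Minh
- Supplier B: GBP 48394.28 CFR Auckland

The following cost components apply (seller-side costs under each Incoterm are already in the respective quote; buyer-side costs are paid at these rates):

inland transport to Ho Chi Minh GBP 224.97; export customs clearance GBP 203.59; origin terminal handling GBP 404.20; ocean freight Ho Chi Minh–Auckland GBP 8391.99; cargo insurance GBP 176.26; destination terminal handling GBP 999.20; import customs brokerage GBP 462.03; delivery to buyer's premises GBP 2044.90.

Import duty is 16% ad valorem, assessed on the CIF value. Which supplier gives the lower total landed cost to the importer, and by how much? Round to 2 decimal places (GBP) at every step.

Supplier A is cheaper by GBP 1989.87

Supplier A (FCA):
CIF value = FCA price + origin terminal + freight + insurance = 37882.69 + 404.20 + 8391.99 + 176.26 = 46855.14
Import duty = 46855.14 × 16% = 7496.82
Buyer bears (A): 404.20 + 8391.99 + 176.26 + 999.20 + 462.03 + 2044.90 = 12478.58
Landed cost (A) = invoice 37882.69 + 12478.58 + duty 7496.82 = 57858.09
Supplier B (CFR):
CIF value = CFR price + insurance = 48394.28 + 176.26 = 48570.54
Import duty = 48570.54 × 16% = 7771.29
Buyer bears (B): 176.26 + 999.20 + 462.03 + 2044.90 = 3682.39
Landed cost (B) = invoice 48394.28 + 3682.39 + duty 7771.29 = 59847.96
Difference = |57858.09 − 59847.96| = 1989.87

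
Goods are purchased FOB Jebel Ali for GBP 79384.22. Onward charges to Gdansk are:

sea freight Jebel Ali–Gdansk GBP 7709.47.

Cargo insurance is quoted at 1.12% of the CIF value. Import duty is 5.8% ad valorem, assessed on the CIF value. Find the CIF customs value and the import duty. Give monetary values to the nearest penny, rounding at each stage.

CIF value: GBP 88080.19; import duty: GBP 5108.65

Let C be the CIF value. C = FOB price + freight + 1.12% × C
C − 1.12% × C = 79384.22 + 7709.47
0.9888 × C = 87093.69
C = 87093.69 / 0.9888 = 88080.19
Insurance premium = 1.12% × 88080.19 = 986.50
Import duty = 88080.19 × 5.8% = 5108.65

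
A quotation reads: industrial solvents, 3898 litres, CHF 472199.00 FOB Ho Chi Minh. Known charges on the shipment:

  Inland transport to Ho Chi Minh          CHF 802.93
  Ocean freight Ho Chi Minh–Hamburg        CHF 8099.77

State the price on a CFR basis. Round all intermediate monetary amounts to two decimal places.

Not relevant to the conversion: inland to port — on the seller under both FOB and CFR; already in the FOB price and stays in the CFR price.
From FOB to CFR, the seller additionally bears: freight.
CFR price = 472199.00 + 8099.77 = 480298.77

CFR price: CHF 480298.77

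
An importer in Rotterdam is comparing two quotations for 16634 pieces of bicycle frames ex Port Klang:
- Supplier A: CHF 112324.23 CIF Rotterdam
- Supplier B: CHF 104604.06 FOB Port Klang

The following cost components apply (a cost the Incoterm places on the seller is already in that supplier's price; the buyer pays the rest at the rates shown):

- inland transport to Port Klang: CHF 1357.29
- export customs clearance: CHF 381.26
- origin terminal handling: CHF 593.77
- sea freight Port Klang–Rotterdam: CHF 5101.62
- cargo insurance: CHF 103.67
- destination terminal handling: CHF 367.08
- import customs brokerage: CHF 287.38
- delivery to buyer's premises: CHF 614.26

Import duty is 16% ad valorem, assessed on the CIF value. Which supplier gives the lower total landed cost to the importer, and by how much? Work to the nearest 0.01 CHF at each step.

Supplier A (CIF):
The CIF price already equals the CIF value: 112324.23
Import duty = 112324.23 × 16% = 17971.88
Buyer bears (A): 367.08 + 287.38 + 614.26 = 1268.72
Landed cost (A) = invoice 112324.23 + 1268.72 + duty 17971.88 = 131564.83
Supplier B (FOB):
CIF value = FOB price + freight + insurance = 104604.06 + 5101.62 + 103.67 = 109809.35
Import duty = 109809.35 × 16% = 17569.50
Buyer bears (B): 5101.62 + 103.67 + 367.08 + 287.38 + 614.26 = 6474.01
Landed cost (B) = invoice 104604.06 + 6474.01 + duty 17569.50 = 128647.57
Difference = |131564.83 − 128647.57| = 2917.26

Supplier B is cheaper by CHF 2917.26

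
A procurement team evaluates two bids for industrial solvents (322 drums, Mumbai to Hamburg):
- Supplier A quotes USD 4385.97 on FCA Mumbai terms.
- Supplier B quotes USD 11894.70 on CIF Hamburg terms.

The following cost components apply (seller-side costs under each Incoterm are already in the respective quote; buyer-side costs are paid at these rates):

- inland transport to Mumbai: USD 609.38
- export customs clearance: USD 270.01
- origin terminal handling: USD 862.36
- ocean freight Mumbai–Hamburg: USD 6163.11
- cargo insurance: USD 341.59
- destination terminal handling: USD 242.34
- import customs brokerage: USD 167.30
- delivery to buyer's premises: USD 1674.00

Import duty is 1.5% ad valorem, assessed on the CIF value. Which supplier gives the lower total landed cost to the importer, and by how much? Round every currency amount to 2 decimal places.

Supplier A (FCA):
CIF value = FCA price + origin terminal + freight + insurance = 4385.97 + 862.36 + 6163.11 + 341.59 = 11753.03
Import duty = 11753.03 × 1.5% = 176.30
Buyer bears (A): 862.36 + 6163.11 + 341.59 + 242.34 + 167.30 + 1674.00 = 9450.70
Landed cost (A) = invoice 4385.97 + 9450.70 + duty 176.30 = 14012.97
Supplier B (CIF):
The CIF price already equals the CIF value: 11894.70
Import duty = 11894.70 × 1.5% = 178.42
Buyer bears (B): 242.34 + 167.30 + 1674.00 = 2083.64
Landed cost (B) = invoice 11894.70 + 2083.64 + duty 178.42 = 14156.76
Difference = |14012.97 − 14156.76| = 143.79

Supplier A is cheaper by USD 143.79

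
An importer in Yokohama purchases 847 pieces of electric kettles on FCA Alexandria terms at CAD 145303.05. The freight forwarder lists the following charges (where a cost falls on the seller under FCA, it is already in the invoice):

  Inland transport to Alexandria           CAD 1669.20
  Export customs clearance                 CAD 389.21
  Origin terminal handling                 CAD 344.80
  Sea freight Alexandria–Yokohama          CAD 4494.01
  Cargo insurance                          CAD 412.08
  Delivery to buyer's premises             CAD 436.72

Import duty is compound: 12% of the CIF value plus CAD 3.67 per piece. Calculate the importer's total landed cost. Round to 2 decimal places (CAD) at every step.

FCA: the seller delivers export-cleared goods to the carrier; the buyer bears costs from that point.
Already in the invoice (seller's account under FCA): inland to port, export clearance — exclude.
CIF value = FCA price + origin terminal + freight + insurance = 145303.05 + 344.80 + 4494.01 + 412.08 = 150553.94
Ad valorem component: 150553.94 × 12% = 18066.47
Specific component: 847 × 3.67 = 3108.49
Import duty = 18066.47 + 3108.49 = 21174.96
Buyer bears: origin terminal 344.80 + freight 4494.01 + insurance 412.08 + delivery 436.72 + duty 21174.96 = 26862.57
Landed cost = invoice 145303.05 + 26862.57 = 172165.62

Total landed cost: CAD 172165.62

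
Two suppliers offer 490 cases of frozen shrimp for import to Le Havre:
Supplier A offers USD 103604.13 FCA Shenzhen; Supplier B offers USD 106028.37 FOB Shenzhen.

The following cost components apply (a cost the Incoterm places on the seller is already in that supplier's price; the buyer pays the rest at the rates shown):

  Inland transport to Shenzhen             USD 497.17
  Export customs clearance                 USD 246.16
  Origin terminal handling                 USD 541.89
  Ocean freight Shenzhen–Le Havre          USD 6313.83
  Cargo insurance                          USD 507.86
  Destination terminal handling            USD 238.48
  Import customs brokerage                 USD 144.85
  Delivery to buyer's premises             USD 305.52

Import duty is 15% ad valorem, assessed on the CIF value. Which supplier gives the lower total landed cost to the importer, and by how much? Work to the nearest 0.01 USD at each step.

Supplier A (FCA):
CIF value = FCA price + origin terminal + freight + insurance = 103604.13 + 541.89 + 6313.83 + 507.86 = 110967.71
Import duty = 110967.71 × 15% = 16645.16
Buyer bears (A): 541.89 + 6313.83 + 507.86 + 238.48 + 144.85 + 305.52 = 8052.43
Landed cost (A) = invoice 103604.13 + 8052.43 + duty 16645.16 = 128301.72
Supplier B (FOB):
CIF value = FOB price + freight + insurance = 106028.37 + 6313.83 + 507.86 = 112850.06
Import duty = 112850.06 × 15% = 16927.51
Buyer bears (B): 6313.83 + 507.86 + 238.48 + 144.85 + 305.52 = 7510.54
Landed cost (B) = invoice 106028.37 + 7510.54 + duty 16927.51 = 130466.42
Difference = |128301.72 − 130466.42| = 2164.70

Supplier A is cheaper by USD 2164.70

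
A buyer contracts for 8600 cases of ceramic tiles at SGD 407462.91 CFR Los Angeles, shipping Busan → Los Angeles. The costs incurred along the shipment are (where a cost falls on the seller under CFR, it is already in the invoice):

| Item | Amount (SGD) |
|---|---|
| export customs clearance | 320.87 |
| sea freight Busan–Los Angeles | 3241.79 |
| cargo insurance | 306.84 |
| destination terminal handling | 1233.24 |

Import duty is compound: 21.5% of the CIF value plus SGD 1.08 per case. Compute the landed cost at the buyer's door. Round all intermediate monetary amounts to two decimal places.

Total landed cost: SGD 505961.49

CFR: the seller pays costs through ocean freight to the destination port, but not insurance.
Already in the invoice (seller's account under CFR): export clearance, freight — exclude.
CIF value = CFR price + insurance = 407462.91 + 306.84 = 407769.75
Ad valorem component: 407769.75 × 21.5% = 87670.50
Specific component: 8600 × 1.08 = 9288.00
Import duty = 87670.50 + 9288.00 = 96958.50
Buyer bears: insurance 306.84 + destination terminal 1233.24 + duty 96958.50 = 98498.58
Landed cost = invoice 407462.91 + 98498.58 = 505961.49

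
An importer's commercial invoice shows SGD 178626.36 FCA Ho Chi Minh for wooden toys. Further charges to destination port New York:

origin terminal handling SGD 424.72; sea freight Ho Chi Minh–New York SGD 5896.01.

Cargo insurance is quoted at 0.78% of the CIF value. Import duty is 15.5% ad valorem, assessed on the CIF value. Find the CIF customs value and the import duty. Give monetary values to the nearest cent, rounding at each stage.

CIF value: SGD 186401.02; import duty: SGD 28892.16

Let C be the CIF value. C = FCA price + pre-shipment costs + freight + 0.78% × C
C − 0.78% × C = 178626.36 + 424.72 + 5896.01
0.9922 × C = 184947.09
C = 184947.09 / 0.9922 = 186401.02
Insurance premium = 0.78% × 186401.02 = 1453.93
Import duty = 186401.02 × 15.5% = 28892.16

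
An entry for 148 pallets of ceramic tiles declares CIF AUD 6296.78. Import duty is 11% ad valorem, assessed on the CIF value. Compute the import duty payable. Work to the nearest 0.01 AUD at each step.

Import duty: AUD 692.65

Import duty = 6296.78 × 11% = 692.65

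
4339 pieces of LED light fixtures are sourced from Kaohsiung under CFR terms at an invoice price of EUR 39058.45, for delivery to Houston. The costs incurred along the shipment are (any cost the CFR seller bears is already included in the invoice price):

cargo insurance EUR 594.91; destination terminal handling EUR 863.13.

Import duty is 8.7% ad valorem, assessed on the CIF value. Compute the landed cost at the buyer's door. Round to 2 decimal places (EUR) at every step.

Total landed cost: EUR 43966.33

CFR: the seller pays costs through ocean freight to the destination port, but not insurance.
CIF value = CFR price + insurance = 39058.45 + 594.91 = 39653.36
Import duty = 39653.36 × 8.7% = 3449.84
Buyer bears: insurance 594.91 + destination terminal 863.13 + duty 3449.84 = 4907.88
Landed cost = invoice 39058.45 + 4907.88 = 43966.33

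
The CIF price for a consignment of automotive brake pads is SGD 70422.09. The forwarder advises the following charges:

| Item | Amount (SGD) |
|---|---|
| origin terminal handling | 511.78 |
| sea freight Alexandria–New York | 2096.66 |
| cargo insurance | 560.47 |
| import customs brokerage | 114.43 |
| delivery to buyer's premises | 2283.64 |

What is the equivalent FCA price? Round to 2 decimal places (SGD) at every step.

Not relevant to the conversion: brokerage, delivery — on the buyer under both terms; not part of either seller's price.
From CIF to FCA, the seller no longer bears: origin terminal, freight, insurance.
FCA price = 70422.09 − 511.78 − 2096.66 − 560.47 = 67253.18

FCA price: SGD 67253.18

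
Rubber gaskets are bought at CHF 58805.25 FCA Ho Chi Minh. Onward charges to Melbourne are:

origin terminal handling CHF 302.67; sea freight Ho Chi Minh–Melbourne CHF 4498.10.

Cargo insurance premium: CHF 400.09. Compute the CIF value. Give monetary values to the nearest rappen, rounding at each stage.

CIF value: CHF 64006.11

CIF = FCA price + pre-shipment costs + freight + insurance
CIF = 58805.25 + 302.67 + 4498.10 + 400.09 = 64006.11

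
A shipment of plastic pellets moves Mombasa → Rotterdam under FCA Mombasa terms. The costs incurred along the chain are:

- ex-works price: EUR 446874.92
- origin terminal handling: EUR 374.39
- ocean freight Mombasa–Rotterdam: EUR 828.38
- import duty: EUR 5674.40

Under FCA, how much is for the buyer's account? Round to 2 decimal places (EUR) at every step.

Buyer's account: EUR 6877.17

FCA: the seller delivers export-cleared goods to the carrier; the buyer bears costs from that point.
Seller's account: goods 446874.92 = 446874.92
Buyer's account: origin terminal 374.39 + freight 828.38 + duty 5674.40 = 6877.17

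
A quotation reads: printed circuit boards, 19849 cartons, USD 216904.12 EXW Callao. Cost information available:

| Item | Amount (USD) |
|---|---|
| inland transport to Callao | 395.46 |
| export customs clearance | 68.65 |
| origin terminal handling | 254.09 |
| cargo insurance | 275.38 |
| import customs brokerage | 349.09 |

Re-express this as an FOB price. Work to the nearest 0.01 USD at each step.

Not relevant to the conversion: insurance, brokerage — on the buyer under both terms; not part of either seller's price.
From EXW to FOB, the seller additionally bears: inland to port, export clearance, origin terminal.
FOB price = 216904.12 + 395.46 + 68.65 + 254.09 = 217622.32

FOB price: USD 217622.32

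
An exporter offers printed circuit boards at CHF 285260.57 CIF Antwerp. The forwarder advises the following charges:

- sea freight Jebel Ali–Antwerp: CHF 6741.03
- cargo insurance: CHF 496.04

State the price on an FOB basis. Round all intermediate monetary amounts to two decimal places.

From CIF to FOB, the seller no longer bears: freight, insurance.
FOB price = 285260.57 − 6741.03 − 496.04 = 278023.50

FOB price: CHF 278023.50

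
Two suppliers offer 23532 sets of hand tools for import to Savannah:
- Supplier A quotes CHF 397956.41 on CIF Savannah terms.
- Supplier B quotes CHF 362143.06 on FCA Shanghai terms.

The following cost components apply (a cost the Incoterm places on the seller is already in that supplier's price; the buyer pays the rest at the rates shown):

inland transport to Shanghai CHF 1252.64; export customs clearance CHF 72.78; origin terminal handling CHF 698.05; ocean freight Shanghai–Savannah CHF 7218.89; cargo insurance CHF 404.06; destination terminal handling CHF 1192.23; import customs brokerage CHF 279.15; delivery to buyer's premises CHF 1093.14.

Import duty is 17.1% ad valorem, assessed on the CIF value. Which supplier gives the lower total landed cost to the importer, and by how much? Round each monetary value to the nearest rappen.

Supplier B is cheaper by CHF 32193.55

Supplier A (CIF):
The CIF price already equals the CIF value: 397956.41
Import duty = 397956.41 × 17.1% = 68050.55
Buyer bears (A): 1192.23 + 279.15 + 1093.14 = 2564.52
Landed cost (A) = invoice 397956.41 + 2564.52 + duty 68050.55 = 468571.48
Supplier B (FCA):
CIF value = FCA price + origin terminal + freight + insurance = 362143.06 + 698.05 + 7218.89 + 404.06 = 370464.06
Import duty = 370464.06 × 17.1% = 63349.35
Buyer bears (B): 698.05 + 7218.89 + 404.06 + 1192.23 + 279.15 + 1093.14 = 10885.52
Landed cost (B) = invoice 362143.06 + 10885.52 + duty 63349.35 = 436377.93
Difference = |468571.48 − 436377.93| = 32193.55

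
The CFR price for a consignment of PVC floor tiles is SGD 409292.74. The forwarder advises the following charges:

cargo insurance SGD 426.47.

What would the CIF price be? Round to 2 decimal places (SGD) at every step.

From CFR to CIF, the seller additionally bears: insurance.
CIF price = 409292.74 + 426.47 = 409719.21

CIF price: SGD 409719.21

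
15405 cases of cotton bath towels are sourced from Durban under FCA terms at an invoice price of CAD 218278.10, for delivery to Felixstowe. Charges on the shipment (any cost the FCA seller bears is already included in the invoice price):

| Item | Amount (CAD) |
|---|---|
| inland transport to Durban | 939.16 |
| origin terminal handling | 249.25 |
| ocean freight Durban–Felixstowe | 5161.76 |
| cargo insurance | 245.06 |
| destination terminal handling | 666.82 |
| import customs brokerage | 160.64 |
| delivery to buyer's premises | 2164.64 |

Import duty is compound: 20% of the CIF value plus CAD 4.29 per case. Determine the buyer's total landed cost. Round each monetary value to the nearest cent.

FCA: the seller delivers export-cleared goods to the carrier; the buyer bears costs from that point.
Already in the invoice (seller's account under FCA): inland to port — exclude.
CIF value = FCA price + origin terminal + freight + insurance = 218278.10 + 249.25 + 5161.76 + 245.06 = 223934.17
Ad valorem component: 223934.17 × 20% = 44786.83
Specific component: 15405 × 4.29 = 66087.45
Import duty = 44786.83 + 66087.45 = 110874.28
Buyer bears: origin terminal 249.25 + freight 5161.76 + insurance 245.06 + destination terminal 666.82 + brokerage 160.64 + delivery 2164.64 + duty 110874.28 = 119522.45
Landed cost = invoice 218278.10 + 119522.45 = 337800.55

Total landed cost: CAD 337800.55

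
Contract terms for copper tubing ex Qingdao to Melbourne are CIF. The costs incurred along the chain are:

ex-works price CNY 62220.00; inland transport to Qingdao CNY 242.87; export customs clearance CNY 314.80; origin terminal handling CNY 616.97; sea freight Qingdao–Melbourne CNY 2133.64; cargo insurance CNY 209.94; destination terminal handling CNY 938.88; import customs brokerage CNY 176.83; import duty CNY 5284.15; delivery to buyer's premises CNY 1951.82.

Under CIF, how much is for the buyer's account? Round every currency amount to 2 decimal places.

Buyer's account: CNY 8351.68

CIF: the seller pays costs through ocean freight and marine insurance to the destination port.
Seller's account: goods 62220.00 + inland to port 242.87 + export clearance 314.80 + origin terminal 616.97 + freight 2133.64 + insurance 209.94 = 65738.22
Buyer's account: destination terminal 938.88 + brokerage 176.83 + duty 5284.15 + delivery 1951.82 = 8351.68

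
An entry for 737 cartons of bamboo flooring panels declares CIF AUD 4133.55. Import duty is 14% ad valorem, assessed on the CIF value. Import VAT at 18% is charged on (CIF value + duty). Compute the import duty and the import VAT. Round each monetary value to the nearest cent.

Import duty = 4133.55 × 14% = 578.70
VAT base = CIF + duty = 4133.55 + 578.70 = 4712.25
Import VAT = 4712.25 × 18% = 848.21

Import duty: AUD 578.70; import VAT: AUD 848.21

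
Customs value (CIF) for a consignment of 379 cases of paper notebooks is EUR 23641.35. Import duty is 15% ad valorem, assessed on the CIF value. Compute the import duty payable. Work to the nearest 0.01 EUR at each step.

Import duty: EUR 3546.20

Import duty = 23641.35 × 15% = 3546.20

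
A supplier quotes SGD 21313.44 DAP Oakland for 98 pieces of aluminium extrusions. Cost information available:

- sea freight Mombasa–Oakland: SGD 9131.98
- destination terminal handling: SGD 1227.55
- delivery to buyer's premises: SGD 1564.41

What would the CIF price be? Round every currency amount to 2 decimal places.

CIF price: SGD 18521.48

Not relevant to the conversion: freight — on the seller under both DAP and CIF; already in the DAP price and stays in the CIF price.
From DAP to CIF, the seller no longer bears: destination terminal, delivery.
CIF price = 21313.44 − 1227.55 − 1564.41 = 18521.48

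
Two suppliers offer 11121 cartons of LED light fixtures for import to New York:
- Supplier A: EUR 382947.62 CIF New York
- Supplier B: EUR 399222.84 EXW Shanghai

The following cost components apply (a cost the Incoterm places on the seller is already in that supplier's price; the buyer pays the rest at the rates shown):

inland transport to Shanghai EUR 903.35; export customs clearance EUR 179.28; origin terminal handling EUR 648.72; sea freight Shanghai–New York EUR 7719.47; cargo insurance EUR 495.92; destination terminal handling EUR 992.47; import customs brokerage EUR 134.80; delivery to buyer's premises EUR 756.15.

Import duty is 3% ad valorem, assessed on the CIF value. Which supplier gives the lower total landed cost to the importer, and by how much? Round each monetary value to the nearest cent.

Supplier A (CIF):
The CIF price already equals the CIF value: 382947.62
Import duty = 382947.62 × 3% = 11488.43
Buyer bears (A): 992.47 + 134.80 + 756.15 = 1883.42
Landed cost (A) = invoice 382947.62 + 1883.42 + duty 11488.43 = 396319.47
Supplier B (EXW):
CIF value = EXW price + inland to port + export clearance + origin terminal + freight + insurance = 399222.84 + 903.35 + 179.28 + 648.72 + 7719.47 + 495.92 = 409169.58
Import duty = 409169.58 × 3% = 12275.09
Buyer bears (B): 903.35 + 179.28 + 648.72 + 7719.47 + 495.92 + 992.47 + 134.80 + 756.15 = 11830.16
Landed cost (B) = invoice 399222.84 + 11830.16 + duty 12275.09 = 423328.09
Difference = |396319.47 − 423328.09| = 27008.62

Supplier A is cheaper by EUR 27008.62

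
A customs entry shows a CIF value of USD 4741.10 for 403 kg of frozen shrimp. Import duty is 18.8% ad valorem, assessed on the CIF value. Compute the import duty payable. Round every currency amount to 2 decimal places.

Import duty = 4741.10 × 18.8% = 891.33

Import duty: USD 891.33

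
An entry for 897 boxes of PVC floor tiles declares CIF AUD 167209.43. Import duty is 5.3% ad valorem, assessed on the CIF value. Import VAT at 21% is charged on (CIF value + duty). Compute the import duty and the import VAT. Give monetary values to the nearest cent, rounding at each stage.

Import duty: AUD 8862.10; import VAT: AUD 36975.02

Import duty = 167209.43 × 5.3% = 8862.10
VAT base = CIF + duty = 167209.43 + 8862.10 = 176071.53
Import VAT = 176071.53 × 21% = 36975.02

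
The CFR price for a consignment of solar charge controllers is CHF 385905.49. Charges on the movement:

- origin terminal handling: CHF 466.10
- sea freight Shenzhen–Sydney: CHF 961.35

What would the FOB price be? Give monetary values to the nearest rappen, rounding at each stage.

Not relevant to the conversion: origin terminal — on the seller under both CFR and FOB; already in the CFR price and stays in the FOB price.
From CFR to FOB, the seller no longer bears: freight.
FOB price = 385905.49 − 961.35 = 384944.14

FOB price: CHF 384944.14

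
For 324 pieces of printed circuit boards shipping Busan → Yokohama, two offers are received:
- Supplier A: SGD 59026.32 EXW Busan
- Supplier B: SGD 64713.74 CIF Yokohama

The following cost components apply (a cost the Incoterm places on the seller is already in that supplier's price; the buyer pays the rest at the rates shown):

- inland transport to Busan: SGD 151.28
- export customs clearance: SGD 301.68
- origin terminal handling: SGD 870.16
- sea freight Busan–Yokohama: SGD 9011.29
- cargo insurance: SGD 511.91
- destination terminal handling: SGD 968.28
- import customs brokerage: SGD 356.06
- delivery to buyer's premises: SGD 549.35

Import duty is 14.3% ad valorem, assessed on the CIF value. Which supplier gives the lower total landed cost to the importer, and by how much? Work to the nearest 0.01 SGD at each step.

Supplier A (EXW):
CIF value = EXW price + inland to port + export clearance + origin terminal + freight + insurance = 59026.32 + 151.28 + 301.68 + 870.16 + 9011.29 + 511.91 = 69872.64
Import duty = 69872.64 × 14.3% = 9991.79
Buyer bears (A): 151.28 + 301.68 + 870.16 + 9011.29 + 511.91 + 968.28 + 356.06 + 549.35 = 12720.01
Landed cost (A) = invoice 59026.32 + 12720.01 + duty 9991.79 = 81738.12
Supplier B (CIF):
The CIF price already equals the CIF value: 64713.74
Import duty = 64713.74 × 14.3% = 9254.06
Buyer bears (B): 968.28 + 356.06 + 549.35 = 1873.69
Landed cost (B) = invoice 64713.74 + 1873.69 + duty 9254.06 = 75841.49
Difference = |81738.12 − 75841.49| = 5896.63

Supplier B is cheaper by SGD 5896.63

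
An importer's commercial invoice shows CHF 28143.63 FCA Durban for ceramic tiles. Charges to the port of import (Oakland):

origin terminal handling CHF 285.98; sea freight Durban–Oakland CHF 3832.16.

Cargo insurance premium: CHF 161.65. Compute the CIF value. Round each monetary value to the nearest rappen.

CIF = FCA price + pre-shipment costs + freight + insurance
CIF = 28143.63 + 285.98 + 3832.16 + 161.65 = 32423.42

CIF value: CHF 32423.42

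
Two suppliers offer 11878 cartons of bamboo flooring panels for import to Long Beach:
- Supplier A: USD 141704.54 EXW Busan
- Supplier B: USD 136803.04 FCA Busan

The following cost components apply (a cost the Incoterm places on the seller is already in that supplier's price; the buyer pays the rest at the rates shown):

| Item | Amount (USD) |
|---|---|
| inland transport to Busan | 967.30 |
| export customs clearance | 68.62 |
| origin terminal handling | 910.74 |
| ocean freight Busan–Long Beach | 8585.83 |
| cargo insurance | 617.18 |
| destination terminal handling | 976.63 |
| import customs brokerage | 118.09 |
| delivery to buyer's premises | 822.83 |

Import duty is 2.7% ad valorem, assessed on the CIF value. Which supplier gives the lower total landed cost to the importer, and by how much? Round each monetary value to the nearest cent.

Supplier A (EXW):
CIF value = EXW price + inland to port + export clearance + origin terminal + freight + insurance = 141704.54 + 967.30 + 68.62 + 910.74 + 8585.83 + 617.18 = 152854.21
Import duty = 152854.21 × 2.7% = 4127.06
Buyer bears (A): 967.30 + 68.62 + 910.74 + 8585.83 + 617.18 + 976.63 + 118.09 + 822.83 = 13067.22
Landed cost (A) = invoice 141704.54 + 13067.22 + duty 4127.06 = 158898.82
Supplier B (FCA):
CIF value = FCA price + origin terminal + freight + insurance = 136803.04 + 910.74 + 8585.83 + 617.18 = 146916.79
Import duty = 146916.79 × 2.7% = 3966.75
Buyer bears (B): 910.74 + 8585.83 + 617.18 + 976.63 + 118.09 + 822.83 = 12031.30
Landed cost (B) = invoice 136803.04 + 12031.30 + duty 3966.75 = 152801.09
Difference = |158898.82 − 152801.09| = 6097.73

Supplier B is cheaper by USD 6097.73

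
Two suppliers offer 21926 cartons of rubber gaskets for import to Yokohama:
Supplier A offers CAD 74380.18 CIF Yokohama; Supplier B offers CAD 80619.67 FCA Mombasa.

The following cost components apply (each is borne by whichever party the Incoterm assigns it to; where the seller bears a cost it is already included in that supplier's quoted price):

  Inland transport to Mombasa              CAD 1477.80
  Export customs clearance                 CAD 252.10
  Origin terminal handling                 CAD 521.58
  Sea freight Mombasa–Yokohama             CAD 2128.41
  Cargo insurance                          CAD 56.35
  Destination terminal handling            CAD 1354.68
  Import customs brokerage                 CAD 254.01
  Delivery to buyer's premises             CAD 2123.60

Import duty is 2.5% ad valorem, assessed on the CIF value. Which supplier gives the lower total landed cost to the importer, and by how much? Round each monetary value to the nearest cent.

Supplier A is cheaper by CAD 9169.48

Supplier A (CIF):
The CIF price already equals the CIF value: 74380.18
Import duty = 74380.18 × 2.5% = 1859.50
Buyer bears (A): 1354.68 + 254.01 + 2123.60 = 3732.29
Landed cost (A) = invoice 74380.18 + 3732.29 + duty 1859.50 = 79971.97
Supplier B (FCA):
CIF value = FCA price + origin terminal + freight + insurance = 80619.67 + 521.58 + 2128.41 + 56.35 = 83326.01
Import duty = 83326.01 × 2.5% = 2083.15
Buyer bears (B): 521.58 + 2128.41 + 56.35 + 1354.68 + 254.01 + 2123.60 = 6438.63
Landed cost (B) = invoice 80619.67 + 6438.63 + duty 2083.15 = 89141.45
Difference = |79971.97 − 89141.45| = 9169.48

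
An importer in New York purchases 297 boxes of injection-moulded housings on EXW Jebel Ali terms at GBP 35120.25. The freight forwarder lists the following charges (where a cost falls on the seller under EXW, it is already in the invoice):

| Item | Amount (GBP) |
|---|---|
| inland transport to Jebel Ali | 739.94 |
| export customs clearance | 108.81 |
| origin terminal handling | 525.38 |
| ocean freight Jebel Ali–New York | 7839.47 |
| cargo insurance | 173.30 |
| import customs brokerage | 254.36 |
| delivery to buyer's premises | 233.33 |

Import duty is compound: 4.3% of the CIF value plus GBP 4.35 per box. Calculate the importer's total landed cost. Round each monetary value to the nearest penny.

EXW: the seller makes goods available at their premises; the buyer bears all onward costs.
CIF value = EXW price + inland to port + export clearance + origin terminal + freight + insurance = 35120.25 + 739.94 + 108.81 + 525.38 + 7839.47 + 173.30 = 44507.15
Ad valorem component: 44507.15 × 4.3% = 1913.81
Specific component: 297 × 4.35 = 1291.95
Import duty = 1913.81 + 1291.95 = 3205.76
Buyer bears: inland to port 739.94 + export clearance 108.81 + origin terminal 525.38 + freight 7839.47 + insurance 173.30 + brokerage 254.36 + delivery 233.33 + duty 3205.76 = 13080.35
Landed cost = invoice 35120.25 + 13080.35 = 48200.60

Total landed cost: GBP 48200.60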